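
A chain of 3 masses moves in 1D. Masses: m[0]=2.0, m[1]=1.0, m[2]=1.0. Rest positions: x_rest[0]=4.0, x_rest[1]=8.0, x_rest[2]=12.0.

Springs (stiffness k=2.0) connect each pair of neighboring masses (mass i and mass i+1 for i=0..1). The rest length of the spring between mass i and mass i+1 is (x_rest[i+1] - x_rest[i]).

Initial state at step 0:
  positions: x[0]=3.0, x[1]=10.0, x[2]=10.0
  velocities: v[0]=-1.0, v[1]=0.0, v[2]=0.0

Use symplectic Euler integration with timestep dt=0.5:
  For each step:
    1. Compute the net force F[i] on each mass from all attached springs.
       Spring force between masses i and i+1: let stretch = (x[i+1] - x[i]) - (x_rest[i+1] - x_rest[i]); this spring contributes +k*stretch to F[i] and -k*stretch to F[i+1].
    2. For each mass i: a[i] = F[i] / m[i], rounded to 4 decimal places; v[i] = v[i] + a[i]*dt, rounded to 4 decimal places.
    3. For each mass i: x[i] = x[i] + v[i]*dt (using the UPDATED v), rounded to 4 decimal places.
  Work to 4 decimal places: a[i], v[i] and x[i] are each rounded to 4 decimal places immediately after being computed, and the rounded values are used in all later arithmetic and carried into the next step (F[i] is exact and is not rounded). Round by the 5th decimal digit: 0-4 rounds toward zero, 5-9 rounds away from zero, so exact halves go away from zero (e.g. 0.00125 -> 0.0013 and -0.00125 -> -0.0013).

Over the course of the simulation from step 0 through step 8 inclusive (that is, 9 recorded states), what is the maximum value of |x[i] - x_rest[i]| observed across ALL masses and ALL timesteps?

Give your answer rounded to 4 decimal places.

Step 0: x=[3.0000 10.0000 10.0000] v=[-1.0000 0.0000 0.0000]
Step 1: x=[3.2500 6.5000 12.0000] v=[0.5000 -7.0000 4.0000]
Step 2: x=[3.3125 4.1250 13.2500] v=[0.1250 -4.7500 2.5000]
Step 3: x=[2.5781 5.9063 11.9375] v=[-1.4688 3.5625 -2.6250]
Step 4: x=[1.6758 9.0391 9.6094] v=[-1.8047 6.2655 -4.6562]
Step 5: x=[1.6143 8.7754 8.9962] v=[-0.1231 -0.5275 -1.2265]
Step 6: x=[2.3431 5.0415 10.2726] v=[1.4575 -7.4678 2.5527]
Step 7: x=[2.7465 2.5740 10.9334] v=[0.8067 -4.9351 1.3216]
Step 8: x=[2.1067 4.3724 9.4145] v=[-1.2796 3.5968 -3.0378]
Max displacement = 5.4260

Answer: 5.4260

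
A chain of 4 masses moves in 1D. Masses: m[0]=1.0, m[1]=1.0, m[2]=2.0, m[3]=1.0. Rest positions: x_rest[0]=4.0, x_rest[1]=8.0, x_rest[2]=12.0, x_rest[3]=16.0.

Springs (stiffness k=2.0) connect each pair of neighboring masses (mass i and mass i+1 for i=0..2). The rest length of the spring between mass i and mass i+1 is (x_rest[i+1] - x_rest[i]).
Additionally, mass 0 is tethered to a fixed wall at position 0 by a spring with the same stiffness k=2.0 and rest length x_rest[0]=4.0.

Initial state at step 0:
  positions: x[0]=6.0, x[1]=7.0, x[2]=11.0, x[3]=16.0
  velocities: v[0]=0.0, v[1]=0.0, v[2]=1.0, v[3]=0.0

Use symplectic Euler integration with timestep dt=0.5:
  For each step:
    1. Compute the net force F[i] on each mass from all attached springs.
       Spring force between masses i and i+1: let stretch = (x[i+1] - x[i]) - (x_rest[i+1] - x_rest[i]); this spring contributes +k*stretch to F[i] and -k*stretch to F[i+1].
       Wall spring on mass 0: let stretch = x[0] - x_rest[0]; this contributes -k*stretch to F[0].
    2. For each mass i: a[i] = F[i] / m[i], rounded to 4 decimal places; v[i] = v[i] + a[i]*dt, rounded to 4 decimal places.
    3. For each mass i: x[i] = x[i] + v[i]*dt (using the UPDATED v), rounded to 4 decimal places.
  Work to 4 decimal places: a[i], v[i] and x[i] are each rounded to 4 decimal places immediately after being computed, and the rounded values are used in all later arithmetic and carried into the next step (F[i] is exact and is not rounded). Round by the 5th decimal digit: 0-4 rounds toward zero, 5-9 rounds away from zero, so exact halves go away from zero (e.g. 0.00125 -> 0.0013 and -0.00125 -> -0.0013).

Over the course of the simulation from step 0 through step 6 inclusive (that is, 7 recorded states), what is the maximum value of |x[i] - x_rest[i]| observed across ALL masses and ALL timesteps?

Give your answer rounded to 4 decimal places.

Step 0: x=[6.0000 7.0000 11.0000 16.0000] v=[0.0000 0.0000 1.0000 0.0000]
Step 1: x=[3.5000 8.5000 11.7500 15.5000] v=[-5.0000 3.0000 1.5000 -1.0000]
Step 2: x=[1.7500 9.1250 12.6250 15.1250] v=[-3.5000 1.2500 1.7500 -0.7500]
Step 3: x=[2.8125 7.8125 13.2500 15.5000] v=[2.1250 -2.6250 1.2500 0.7500]
Step 4: x=[4.9688 6.7188 13.0781 16.7500] v=[4.3125 -2.1875 -0.3438 2.5000]
Step 5: x=[5.5157 7.9297 12.2344 18.1641] v=[1.0937 2.4218 -1.6875 2.8281]
Step 6: x=[4.5117 10.0860 11.7969 18.6133] v=[-2.0080 4.3125 -0.8750 0.8984]
Max displacement = 2.6133

Answer: 2.6133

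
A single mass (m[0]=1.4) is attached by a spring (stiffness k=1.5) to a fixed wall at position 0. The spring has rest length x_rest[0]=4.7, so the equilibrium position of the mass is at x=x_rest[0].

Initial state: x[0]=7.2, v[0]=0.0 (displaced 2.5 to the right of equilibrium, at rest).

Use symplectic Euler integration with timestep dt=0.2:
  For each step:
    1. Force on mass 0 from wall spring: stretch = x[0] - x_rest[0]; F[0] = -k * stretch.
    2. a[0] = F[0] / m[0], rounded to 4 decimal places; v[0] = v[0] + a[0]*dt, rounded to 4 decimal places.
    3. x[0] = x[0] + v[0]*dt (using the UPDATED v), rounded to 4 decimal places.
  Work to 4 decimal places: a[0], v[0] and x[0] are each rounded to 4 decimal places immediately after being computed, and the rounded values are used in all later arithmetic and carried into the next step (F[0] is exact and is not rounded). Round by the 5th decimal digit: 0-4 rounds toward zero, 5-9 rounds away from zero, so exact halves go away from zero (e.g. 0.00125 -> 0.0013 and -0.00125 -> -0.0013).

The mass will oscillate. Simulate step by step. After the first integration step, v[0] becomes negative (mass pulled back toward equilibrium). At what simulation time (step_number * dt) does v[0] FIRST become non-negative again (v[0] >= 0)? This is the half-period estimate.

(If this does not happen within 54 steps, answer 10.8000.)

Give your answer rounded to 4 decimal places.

Step 0: x=[7.2000] v=[0.0000]
Step 1: x=[7.0929] v=[-0.5357]
Step 2: x=[6.8832] v=[-1.0485]
Step 3: x=[6.5799] v=[-1.5163]
Step 4: x=[6.1961] v=[-1.9191]
Step 5: x=[5.7482] v=[-2.2397]
Step 6: x=[5.2553] v=[-2.4643]
Step 7: x=[4.7386] v=[-2.5833]
Step 8: x=[4.2203] v=[-2.5916]
Step 9: x=[3.7225] v=[-2.4888]
Step 10: x=[3.2666] v=[-2.2793]
Step 11: x=[2.8722] v=[-1.9721]
Step 12: x=[2.5561] v=[-1.5804]
Step 13: x=[2.3319] v=[-1.1210]
Step 14: x=[2.2092] v=[-0.6135]
Step 15: x=[2.1932] v=[-0.0798]
Step 16: x=[2.2847] v=[0.4574]
First v>=0 after going negative at step 16, time=3.2000

Answer: 3.2000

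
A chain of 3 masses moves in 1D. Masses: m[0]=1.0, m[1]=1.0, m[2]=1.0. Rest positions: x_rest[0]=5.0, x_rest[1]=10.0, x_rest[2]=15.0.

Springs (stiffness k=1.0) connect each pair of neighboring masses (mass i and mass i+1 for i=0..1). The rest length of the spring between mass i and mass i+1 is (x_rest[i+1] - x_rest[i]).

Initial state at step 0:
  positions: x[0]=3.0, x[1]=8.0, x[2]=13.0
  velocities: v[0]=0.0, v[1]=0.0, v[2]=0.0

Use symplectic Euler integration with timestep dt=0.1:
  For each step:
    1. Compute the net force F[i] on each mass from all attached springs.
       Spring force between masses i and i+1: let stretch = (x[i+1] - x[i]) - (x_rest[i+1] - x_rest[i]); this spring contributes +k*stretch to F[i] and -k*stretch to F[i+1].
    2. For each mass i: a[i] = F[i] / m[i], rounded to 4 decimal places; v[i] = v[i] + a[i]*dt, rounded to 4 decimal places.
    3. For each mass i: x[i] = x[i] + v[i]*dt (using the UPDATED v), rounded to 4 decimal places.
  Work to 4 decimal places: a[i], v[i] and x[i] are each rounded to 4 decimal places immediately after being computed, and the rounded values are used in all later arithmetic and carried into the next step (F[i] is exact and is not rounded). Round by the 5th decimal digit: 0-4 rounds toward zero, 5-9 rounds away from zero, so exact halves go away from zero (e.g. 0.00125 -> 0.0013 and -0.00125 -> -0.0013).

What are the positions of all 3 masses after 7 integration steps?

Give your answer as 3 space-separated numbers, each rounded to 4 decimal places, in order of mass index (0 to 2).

Answer: 3.0000 8.0000 13.0000

Derivation:
Step 0: x=[3.0000 8.0000 13.0000] v=[0.0000 0.0000 0.0000]
Step 1: x=[3.0000 8.0000 13.0000] v=[0.0000 0.0000 0.0000]
Step 2: x=[3.0000 8.0000 13.0000] v=[0.0000 0.0000 0.0000]
Step 3: x=[3.0000 8.0000 13.0000] v=[0.0000 0.0000 0.0000]
Step 4: x=[3.0000 8.0000 13.0000] v=[0.0000 0.0000 0.0000]
Step 5: x=[3.0000 8.0000 13.0000] v=[0.0000 0.0000 0.0000]
Step 6: x=[3.0000 8.0000 13.0000] v=[0.0000 0.0000 0.0000]
Step 7: x=[3.0000 8.0000 13.0000] v=[0.0000 0.0000 0.0000]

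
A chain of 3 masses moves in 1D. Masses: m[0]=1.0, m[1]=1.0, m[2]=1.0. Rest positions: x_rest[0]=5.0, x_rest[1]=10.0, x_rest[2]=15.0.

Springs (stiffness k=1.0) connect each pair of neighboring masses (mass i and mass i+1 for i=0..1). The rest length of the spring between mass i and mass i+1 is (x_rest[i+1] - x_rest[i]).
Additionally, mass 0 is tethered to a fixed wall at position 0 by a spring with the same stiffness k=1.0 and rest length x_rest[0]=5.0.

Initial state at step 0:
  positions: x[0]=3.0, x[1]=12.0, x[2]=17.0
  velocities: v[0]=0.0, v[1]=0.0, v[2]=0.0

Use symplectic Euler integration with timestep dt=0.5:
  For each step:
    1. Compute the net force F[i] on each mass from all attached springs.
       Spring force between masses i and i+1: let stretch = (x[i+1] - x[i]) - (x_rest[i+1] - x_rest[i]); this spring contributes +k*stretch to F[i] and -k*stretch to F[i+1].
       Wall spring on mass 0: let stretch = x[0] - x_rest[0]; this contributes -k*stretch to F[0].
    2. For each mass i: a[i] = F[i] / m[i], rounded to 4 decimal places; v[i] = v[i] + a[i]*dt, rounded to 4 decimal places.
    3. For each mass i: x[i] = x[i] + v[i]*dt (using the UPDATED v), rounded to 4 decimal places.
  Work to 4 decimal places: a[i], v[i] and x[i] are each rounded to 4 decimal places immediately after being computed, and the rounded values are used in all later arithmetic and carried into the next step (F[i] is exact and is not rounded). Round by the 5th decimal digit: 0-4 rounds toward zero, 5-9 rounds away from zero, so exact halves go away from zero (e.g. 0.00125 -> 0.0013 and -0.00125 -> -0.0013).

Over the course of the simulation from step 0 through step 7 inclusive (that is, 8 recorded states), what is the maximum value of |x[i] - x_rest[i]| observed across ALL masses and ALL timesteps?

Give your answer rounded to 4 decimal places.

Answer: 2.7188

Derivation:
Step 0: x=[3.0000 12.0000 17.0000] v=[0.0000 0.0000 0.0000]
Step 1: x=[4.5000 11.0000 17.0000] v=[3.0000 -2.0000 0.0000]
Step 2: x=[6.5000 9.8750 16.7500] v=[4.0000 -2.2500 -0.5000]
Step 3: x=[7.7188 9.6250 16.0313] v=[2.4375 -0.5000 -1.4375]
Step 4: x=[7.4844 10.5001 14.9610] v=[-0.4688 1.7501 -2.1407]
Step 5: x=[6.1328 11.7365 14.0254] v=[-2.7032 2.4727 -1.8712]
Step 6: x=[4.6489 12.1442 13.7676] v=[-2.9678 0.8153 -0.5157]
Step 7: x=[3.8766 11.0839 14.3539] v=[-1.5446 -2.1207 1.1726]
Max displacement = 2.7188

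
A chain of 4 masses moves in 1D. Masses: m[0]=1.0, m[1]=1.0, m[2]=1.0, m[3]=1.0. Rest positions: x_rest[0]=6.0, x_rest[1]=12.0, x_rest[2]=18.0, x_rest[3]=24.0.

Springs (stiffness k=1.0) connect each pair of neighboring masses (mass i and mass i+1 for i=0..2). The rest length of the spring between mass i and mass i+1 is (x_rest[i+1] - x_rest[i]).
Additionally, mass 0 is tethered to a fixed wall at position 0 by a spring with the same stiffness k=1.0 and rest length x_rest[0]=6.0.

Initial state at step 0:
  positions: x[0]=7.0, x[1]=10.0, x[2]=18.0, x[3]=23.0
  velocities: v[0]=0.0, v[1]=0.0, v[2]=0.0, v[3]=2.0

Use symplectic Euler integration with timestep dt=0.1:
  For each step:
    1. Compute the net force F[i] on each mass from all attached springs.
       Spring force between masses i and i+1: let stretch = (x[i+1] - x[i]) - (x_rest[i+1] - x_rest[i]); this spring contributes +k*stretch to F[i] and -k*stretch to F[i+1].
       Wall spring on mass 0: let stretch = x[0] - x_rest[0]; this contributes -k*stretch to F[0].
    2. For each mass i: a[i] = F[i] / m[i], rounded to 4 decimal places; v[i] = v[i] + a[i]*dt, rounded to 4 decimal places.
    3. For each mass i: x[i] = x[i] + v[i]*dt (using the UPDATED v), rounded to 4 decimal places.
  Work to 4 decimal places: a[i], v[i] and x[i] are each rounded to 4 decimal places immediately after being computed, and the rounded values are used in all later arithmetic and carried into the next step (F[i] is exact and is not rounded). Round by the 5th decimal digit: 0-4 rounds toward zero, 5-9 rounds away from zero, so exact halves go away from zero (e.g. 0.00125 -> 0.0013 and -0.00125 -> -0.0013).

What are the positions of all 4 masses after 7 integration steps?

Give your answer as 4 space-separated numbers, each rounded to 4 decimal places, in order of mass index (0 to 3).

Answer: 6.0352 11.2003 17.4067 24.5259

Derivation:
Step 0: x=[7.0000 10.0000 18.0000 23.0000] v=[0.0000 0.0000 0.0000 2.0000]
Step 1: x=[6.9600 10.0500 17.9700 23.2100] v=[-0.4000 0.5000 -0.3000 2.1000]
Step 2: x=[6.8813 10.1483 17.9132 23.4276] v=[-0.7870 0.9830 -0.5680 2.1760]
Step 3: x=[6.7665 10.2916 17.8339 23.6501] v=[-1.1484 1.4328 -0.7931 2.2246]
Step 4: x=[6.6193 10.4751 17.7373 23.8744] v=[-1.4725 1.8345 -0.9657 2.2430]
Step 5: x=[6.4444 10.6926 17.6295 24.0973] v=[-1.7489 2.1751 -1.0782 2.2293]
Step 6: x=[6.2476 10.9370 17.5170 24.3156] v=[-1.9685 2.4440 -1.1251 2.1825]
Step 7: x=[6.0352 11.2003 17.4067 24.5259] v=[-2.1243 2.6331 -1.1032 2.1026]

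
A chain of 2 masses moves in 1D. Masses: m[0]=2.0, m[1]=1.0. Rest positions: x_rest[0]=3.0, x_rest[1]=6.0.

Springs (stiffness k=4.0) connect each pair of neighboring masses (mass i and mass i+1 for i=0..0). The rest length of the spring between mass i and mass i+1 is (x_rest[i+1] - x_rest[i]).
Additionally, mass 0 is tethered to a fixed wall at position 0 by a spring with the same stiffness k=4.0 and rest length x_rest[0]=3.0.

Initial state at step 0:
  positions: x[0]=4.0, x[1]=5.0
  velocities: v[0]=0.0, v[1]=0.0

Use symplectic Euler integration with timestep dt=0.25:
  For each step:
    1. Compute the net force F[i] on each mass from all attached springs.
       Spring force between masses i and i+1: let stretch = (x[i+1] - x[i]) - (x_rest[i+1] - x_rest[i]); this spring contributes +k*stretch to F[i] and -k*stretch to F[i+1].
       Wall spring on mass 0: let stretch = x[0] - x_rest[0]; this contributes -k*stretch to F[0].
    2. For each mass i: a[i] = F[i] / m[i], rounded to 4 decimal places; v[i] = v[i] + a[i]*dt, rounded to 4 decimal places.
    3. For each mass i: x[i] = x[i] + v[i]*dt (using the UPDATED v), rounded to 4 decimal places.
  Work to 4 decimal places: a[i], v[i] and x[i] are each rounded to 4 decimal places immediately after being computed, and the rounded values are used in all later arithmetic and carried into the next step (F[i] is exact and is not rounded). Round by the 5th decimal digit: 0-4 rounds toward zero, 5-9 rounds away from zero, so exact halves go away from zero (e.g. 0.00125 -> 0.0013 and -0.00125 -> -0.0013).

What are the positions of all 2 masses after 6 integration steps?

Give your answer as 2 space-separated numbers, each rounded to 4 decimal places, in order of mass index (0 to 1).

Answer: 2.6310 6.4415

Derivation:
Step 0: x=[4.0000 5.0000] v=[0.0000 0.0000]
Step 1: x=[3.6250 5.5000] v=[-1.5000 2.0000]
Step 2: x=[3.0313 6.2813] v=[-2.3750 3.1250]
Step 3: x=[2.4649 7.0001] v=[-2.2657 2.8750]
Step 4: x=[2.1573 7.3351] v=[-1.2306 1.3398]
Step 5: x=[2.2272 7.1256] v=[0.2797 -0.8380]
Step 6: x=[2.6310 6.4415] v=[1.6153 -2.7364]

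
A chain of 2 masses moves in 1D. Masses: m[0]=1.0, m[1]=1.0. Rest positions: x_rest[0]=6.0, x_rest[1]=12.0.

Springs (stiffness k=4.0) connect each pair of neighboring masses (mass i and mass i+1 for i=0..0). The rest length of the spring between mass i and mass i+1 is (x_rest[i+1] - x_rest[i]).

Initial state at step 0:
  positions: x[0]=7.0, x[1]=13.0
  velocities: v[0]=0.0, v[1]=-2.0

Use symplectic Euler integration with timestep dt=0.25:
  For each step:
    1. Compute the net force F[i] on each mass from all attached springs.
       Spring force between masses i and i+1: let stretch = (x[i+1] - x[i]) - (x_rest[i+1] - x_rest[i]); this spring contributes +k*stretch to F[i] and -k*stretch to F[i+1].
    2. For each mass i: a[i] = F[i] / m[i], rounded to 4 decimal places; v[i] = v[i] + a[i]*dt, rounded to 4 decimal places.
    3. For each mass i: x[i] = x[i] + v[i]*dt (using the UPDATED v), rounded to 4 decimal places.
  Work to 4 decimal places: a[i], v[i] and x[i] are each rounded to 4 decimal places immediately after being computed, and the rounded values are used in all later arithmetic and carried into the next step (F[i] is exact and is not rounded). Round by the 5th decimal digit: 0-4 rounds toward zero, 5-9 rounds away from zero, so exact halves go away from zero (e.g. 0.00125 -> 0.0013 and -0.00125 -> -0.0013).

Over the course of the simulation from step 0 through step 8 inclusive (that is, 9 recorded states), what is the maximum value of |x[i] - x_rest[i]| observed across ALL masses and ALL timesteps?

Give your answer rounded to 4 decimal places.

Step 0: x=[7.0000 13.0000] v=[0.0000 -2.0000]
Step 1: x=[7.0000 12.5000] v=[0.0000 -2.0000]
Step 2: x=[6.8750 12.1250] v=[-0.5000 -1.5000]
Step 3: x=[6.5625 11.9375] v=[-1.2500 -0.7500]
Step 4: x=[6.0938 11.9063] v=[-1.8750 -0.1250]
Step 5: x=[5.5782 11.9219] v=[-2.0625 0.0625]
Step 6: x=[5.1485 11.8516] v=[-1.7188 -0.2812]
Step 7: x=[4.8946 11.6055] v=[-1.0157 -0.9843]
Step 8: x=[4.8184 11.1817] v=[-0.3048 -1.6952]
Max displacement = 1.1816

Answer: 1.1816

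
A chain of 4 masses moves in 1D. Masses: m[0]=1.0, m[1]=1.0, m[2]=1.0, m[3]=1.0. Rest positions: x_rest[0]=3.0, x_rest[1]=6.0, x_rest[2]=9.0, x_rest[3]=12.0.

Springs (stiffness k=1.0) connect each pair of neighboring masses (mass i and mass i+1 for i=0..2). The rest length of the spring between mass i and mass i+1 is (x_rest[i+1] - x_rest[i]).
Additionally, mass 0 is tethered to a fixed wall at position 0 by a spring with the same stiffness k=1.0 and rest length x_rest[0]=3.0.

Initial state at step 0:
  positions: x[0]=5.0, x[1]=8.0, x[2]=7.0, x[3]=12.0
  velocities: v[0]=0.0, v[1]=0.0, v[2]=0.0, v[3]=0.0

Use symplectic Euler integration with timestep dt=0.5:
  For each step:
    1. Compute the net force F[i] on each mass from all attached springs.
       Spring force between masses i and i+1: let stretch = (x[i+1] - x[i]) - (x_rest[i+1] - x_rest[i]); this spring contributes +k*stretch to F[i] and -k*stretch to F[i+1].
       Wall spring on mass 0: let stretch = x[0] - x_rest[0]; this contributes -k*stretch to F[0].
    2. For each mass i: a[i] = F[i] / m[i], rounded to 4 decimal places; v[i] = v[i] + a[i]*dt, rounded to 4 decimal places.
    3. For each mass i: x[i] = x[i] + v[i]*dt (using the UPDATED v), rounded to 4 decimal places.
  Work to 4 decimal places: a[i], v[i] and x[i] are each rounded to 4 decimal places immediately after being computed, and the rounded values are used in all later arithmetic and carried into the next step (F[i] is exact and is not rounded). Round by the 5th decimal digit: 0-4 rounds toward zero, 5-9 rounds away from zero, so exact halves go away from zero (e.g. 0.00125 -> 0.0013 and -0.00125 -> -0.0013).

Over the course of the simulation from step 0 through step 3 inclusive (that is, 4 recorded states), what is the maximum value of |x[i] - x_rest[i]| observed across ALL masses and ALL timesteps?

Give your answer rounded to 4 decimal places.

Step 0: x=[5.0000 8.0000 7.0000 12.0000] v=[0.0000 0.0000 0.0000 0.0000]
Step 1: x=[4.5000 7.0000 8.5000 11.5000] v=[-1.0000 -2.0000 3.0000 -1.0000]
Step 2: x=[3.5000 5.7500 10.3750 11.0000] v=[-2.0000 -2.5000 3.7500 -1.0000]
Step 3: x=[2.1875 5.0938 11.2500 11.0938] v=[-2.6250 -1.3125 1.7500 0.1875]
Max displacement = 2.2500

Answer: 2.2500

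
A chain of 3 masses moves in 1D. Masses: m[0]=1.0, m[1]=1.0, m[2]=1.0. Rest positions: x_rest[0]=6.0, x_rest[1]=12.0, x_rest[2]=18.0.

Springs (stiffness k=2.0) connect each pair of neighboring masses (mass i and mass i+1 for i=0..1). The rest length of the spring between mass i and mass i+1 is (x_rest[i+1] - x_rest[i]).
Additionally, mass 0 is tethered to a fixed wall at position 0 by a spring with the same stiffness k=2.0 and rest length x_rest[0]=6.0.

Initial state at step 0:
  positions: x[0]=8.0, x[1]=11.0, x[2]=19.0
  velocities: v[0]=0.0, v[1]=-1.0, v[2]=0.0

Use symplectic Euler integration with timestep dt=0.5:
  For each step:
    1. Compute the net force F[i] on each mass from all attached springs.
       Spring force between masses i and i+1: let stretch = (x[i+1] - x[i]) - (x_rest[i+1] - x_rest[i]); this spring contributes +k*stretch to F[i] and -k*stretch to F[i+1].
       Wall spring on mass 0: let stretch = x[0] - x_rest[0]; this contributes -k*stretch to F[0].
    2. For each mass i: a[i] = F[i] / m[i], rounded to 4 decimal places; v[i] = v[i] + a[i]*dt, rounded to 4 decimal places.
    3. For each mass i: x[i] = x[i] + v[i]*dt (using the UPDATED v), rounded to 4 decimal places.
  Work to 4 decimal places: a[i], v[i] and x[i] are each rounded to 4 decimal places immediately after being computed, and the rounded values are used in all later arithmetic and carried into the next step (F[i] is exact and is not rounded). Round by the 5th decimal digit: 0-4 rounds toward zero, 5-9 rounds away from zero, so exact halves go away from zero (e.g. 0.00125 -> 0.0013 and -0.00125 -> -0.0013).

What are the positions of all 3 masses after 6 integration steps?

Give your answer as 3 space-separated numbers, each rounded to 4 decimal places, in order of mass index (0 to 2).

Step 0: x=[8.0000 11.0000 19.0000] v=[0.0000 -1.0000 0.0000]
Step 1: x=[5.5000 13.0000 18.0000] v=[-5.0000 4.0000 -2.0000]
Step 2: x=[4.0000 13.7500 17.5000] v=[-3.0000 1.5000 -1.0000]
Step 3: x=[5.3750 11.5000 18.1250] v=[2.7500 -4.5000 1.2500]
Step 4: x=[7.1250 9.5000 18.4375] v=[3.5000 -4.0000 0.6250]
Step 5: x=[6.5000 10.7813 17.2813] v=[-1.2500 2.5625 -2.3125]
Step 6: x=[4.7657 13.1719 15.8751] v=[-3.4687 4.7812 -2.8125]

Answer: 4.7657 13.1719 15.8751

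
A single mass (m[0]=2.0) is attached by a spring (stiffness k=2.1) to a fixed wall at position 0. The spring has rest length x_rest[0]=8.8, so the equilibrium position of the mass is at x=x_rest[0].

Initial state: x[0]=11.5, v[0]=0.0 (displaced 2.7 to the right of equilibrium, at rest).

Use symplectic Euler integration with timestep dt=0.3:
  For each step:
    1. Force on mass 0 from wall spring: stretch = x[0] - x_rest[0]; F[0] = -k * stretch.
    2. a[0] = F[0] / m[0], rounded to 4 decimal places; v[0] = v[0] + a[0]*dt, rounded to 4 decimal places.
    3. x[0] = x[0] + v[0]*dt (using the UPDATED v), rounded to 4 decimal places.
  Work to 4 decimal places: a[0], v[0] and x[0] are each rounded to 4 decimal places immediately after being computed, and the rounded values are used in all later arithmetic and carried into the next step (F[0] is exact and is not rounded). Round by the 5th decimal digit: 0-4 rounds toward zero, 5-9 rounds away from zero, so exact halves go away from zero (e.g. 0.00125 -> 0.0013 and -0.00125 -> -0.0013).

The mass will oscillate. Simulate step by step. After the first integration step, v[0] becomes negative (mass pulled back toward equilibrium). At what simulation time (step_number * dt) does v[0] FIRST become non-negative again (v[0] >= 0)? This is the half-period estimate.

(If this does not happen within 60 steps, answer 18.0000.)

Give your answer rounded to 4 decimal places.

Step 0: x=[11.5000] v=[0.0000]
Step 1: x=[11.2449] v=[-0.8505]
Step 2: x=[10.7587] v=[-1.6206]
Step 3: x=[10.0874] v=[-2.2376]
Step 4: x=[9.2945] v=[-2.6431]
Step 5: x=[8.4548] v=[-2.7989]
Step 6: x=[7.6477] v=[-2.6902]
Step 7: x=[6.9495] v=[-2.3272]
Step 8: x=[6.4262] v=[-1.7443]
Step 9: x=[6.1272] v=[-0.9966]
Step 10: x=[6.0808] v=[-0.1547]
Step 11: x=[6.2914] v=[0.7019]
First v>=0 after going negative at step 11, time=3.3000

Answer: 3.3000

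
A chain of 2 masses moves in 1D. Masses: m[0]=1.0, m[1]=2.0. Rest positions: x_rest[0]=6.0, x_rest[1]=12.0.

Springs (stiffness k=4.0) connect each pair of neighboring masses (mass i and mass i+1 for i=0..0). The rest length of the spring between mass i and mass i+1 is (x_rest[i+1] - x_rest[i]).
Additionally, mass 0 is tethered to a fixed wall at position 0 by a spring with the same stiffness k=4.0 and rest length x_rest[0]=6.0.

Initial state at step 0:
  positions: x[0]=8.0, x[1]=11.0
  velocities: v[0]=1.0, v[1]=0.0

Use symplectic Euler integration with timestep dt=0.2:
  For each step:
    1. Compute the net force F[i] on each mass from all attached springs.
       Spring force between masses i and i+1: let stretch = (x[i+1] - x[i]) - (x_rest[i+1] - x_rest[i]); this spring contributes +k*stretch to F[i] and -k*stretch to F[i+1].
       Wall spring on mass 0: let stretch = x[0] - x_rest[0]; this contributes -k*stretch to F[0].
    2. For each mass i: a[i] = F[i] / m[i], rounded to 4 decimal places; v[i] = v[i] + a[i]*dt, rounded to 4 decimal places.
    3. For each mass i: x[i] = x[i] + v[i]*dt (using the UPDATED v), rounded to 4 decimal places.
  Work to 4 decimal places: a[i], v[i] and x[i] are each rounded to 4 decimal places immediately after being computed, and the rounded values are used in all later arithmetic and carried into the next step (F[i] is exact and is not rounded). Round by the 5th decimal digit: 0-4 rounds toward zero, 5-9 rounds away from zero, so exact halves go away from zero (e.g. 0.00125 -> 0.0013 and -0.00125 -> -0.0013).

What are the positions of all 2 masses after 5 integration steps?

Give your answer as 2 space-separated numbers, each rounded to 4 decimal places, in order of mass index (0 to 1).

Answer: 3.7720 12.6423

Derivation:
Step 0: x=[8.0000 11.0000] v=[1.0000 0.0000]
Step 1: x=[7.4000 11.2400] v=[-3.0000 1.2000]
Step 2: x=[6.2304 11.6528] v=[-5.8480 2.0640]
Step 3: x=[4.9315 12.1118] v=[-6.4944 2.2950]
Step 4: x=[3.9924 12.4764] v=[-4.6954 1.8229]
Step 5: x=[3.7720 12.6423] v=[-1.1021 0.8293]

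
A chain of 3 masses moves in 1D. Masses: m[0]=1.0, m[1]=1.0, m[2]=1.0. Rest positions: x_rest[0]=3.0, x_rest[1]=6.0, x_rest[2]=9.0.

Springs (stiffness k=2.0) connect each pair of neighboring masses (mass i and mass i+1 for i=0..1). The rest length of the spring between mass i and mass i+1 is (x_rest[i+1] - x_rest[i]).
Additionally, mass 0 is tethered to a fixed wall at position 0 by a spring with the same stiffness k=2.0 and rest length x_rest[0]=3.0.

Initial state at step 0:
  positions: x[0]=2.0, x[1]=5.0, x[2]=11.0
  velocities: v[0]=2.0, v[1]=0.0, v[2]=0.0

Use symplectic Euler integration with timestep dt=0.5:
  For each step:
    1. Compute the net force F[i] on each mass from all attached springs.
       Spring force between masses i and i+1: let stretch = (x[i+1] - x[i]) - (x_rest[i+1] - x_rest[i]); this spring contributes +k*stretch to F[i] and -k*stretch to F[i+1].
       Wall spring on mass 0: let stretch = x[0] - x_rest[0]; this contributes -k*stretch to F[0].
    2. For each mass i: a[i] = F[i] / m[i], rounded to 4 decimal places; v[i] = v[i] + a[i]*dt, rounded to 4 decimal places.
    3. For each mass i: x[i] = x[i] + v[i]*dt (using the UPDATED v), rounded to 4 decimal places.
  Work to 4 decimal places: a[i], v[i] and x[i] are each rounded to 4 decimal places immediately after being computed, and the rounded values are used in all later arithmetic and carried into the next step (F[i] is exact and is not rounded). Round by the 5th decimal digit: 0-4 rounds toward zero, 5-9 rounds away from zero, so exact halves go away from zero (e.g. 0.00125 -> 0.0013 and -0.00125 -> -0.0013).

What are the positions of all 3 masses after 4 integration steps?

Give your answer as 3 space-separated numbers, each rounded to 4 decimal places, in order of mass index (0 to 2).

Answer: 4.4375 6.5000 9.4375

Derivation:
Step 0: x=[2.0000 5.0000 11.0000] v=[2.0000 0.0000 0.0000]
Step 1: x=[3.5000 6.5000 9.5000] v=[3.0000 3.0000 -3.0000]
Step 2: x=[4.7500 8.0000 8.0000] v=[2.5000 3.0000 -3.0000]
Step 3: x=[5.2500 7.8750 8.0000] v=[1.0000 -0.2500 0.0000]
Step 4: x=[4.4375 6.5000 9.4375] v=[-1.6250 -2.7500 2.8750]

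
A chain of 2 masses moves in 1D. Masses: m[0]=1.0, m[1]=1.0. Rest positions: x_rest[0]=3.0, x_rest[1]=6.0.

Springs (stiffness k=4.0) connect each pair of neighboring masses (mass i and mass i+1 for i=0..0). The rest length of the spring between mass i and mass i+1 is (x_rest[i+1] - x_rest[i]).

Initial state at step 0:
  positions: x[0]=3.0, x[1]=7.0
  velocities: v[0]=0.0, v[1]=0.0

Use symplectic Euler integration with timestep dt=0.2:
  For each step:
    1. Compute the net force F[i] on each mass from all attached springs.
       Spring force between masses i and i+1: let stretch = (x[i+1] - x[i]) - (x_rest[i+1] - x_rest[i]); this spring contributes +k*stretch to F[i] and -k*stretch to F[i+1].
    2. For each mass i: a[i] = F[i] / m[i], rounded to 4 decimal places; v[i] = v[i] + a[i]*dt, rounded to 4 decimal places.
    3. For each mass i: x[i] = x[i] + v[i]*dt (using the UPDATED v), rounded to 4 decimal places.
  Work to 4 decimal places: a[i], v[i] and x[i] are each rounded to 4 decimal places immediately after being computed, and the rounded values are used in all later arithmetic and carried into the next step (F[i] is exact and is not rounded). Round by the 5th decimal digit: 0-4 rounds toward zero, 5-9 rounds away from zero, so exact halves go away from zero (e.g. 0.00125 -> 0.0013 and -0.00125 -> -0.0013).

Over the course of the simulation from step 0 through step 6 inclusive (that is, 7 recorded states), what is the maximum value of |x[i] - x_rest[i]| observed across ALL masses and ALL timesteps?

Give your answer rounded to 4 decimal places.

Answer: 1.0213

Derivation:
Step 0: x=[3.0000 7.0000] v=[0.0000 0.0000]
Step 1: x=[3.1600 6.8400] v=[0.8000 -0.8000]
Step 2: x=[3.4288 6.5712] v=[1.3440 -1.3440]
Step 3: x=[3.7204 6.2796] v=[1.4579 -1.4579]
Step 4: x=[3.9415 6.0585] v=[1.1053 -1.1053]
Step 5: x=[4.0213 5.9787] v=[0.3989 -0.3989]
Step 6: x=[3.9343 6.0657] v=[-0.4352 0.4352]
Max displacement = 1.0213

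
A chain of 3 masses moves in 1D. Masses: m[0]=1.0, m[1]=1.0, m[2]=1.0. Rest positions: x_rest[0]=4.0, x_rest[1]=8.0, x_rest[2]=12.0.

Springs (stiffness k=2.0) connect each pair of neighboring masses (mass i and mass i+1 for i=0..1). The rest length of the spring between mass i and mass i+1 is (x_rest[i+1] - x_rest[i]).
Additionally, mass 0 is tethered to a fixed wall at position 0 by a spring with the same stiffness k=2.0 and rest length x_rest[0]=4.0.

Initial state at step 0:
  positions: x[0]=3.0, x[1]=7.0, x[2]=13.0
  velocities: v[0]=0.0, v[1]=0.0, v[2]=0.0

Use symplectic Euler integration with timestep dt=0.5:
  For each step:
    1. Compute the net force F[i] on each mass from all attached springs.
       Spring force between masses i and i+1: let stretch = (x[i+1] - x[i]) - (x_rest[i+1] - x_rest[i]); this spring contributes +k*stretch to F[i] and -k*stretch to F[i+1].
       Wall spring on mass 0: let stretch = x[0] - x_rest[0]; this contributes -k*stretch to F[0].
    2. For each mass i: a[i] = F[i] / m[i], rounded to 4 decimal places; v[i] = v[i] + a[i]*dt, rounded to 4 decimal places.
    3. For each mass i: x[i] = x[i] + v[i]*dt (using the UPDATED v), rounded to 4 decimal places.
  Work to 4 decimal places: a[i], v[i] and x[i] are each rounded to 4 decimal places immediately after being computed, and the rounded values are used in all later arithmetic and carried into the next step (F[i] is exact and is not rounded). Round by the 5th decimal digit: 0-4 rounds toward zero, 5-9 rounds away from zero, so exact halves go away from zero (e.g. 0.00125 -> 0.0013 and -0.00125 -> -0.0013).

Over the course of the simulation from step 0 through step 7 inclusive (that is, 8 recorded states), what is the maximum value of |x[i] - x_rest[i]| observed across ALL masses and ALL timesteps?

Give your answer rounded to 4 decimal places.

Answer: 1.5781

Derivation:
Step 0: x=[3.0000 7.0000 13.0000] v=[0.0000 0.0000 0.0000]
Step 1: x=[3.5000 8.0000 12.0000] v=[1.0000 2.0000 -2.0000]
Step 2: x=[4.5000 8.7500 11.0000] v=[2.0000 1.5000 -2.0000]
Step 3: x=[5.3750 8.5000 10.8750] v=[1.7500 -0.5000 -0.2500]
Step 4: x=[5.1250 7.8750 11.5625] v=[-0.5000 -1.2500 1.3750]
Step 5: x=[3.6875 7.7188 12.4063] v=[-2.8750 -0.3125 1.6875]
Step 6: x=[2.4219 7.8907 12.9063] v=[-2.5312 0.3437 1.0000]
Step 7: x=[2.6798 7.8360 12.8985] v=[0.5157 -0.1095 -0.0156]
Max displacement = 1.5781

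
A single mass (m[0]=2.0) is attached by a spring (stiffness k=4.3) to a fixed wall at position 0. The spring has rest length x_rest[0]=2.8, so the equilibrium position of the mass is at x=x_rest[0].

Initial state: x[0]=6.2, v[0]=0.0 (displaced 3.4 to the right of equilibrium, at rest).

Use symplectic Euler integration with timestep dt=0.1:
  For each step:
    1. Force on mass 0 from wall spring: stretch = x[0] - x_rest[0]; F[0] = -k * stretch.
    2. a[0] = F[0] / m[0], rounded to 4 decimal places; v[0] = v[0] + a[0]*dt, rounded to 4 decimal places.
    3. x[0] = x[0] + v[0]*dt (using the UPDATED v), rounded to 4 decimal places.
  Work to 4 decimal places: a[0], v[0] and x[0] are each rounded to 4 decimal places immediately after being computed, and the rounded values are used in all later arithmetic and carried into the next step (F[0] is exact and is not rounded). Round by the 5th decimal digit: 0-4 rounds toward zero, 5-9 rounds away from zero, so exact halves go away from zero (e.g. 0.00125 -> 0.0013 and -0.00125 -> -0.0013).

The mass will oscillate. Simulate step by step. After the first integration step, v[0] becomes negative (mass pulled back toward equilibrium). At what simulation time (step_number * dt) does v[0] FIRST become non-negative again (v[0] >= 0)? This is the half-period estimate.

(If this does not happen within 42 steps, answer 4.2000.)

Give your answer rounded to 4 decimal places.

Answer: 2.2000

Derivation:
Step 0: x=[6.2000] v=[0.0000]
Step 1: x=[6.1269] v=[-0.7310]
Step 2: x=[5.9823] v=[-1.4463]
Step 3: x=[5.7693] v=[-2.1305]
Step 4: x=[5.4924] v=[-2.7689]
Step 5: x=[5.1576] v=[-3.3478]
Step 6: x=[4.7721] v=[-3.8547]
Step 7: x=[4.3442] v=[-4.2787]
Step 8: x=[3.8831] v=[-4.6107]
Step 9: x=[3.3987] v=[-4.8436]
Step 10: x=[2.9015] v=[-4.9723]
Step 11: x=[2.4021] v=[-4.9941]
Step 12: x=[1.9112] v=[-4.9086]
Step 13: x=[1.4395] v=[-4.7175]
Step 14: x=[0.9970] v=[-4.4250]
Step 15: x=[0.5933] v=[-4.0374]
Step 16: x=[0.2370] v=[-3.5630]
Step 17: x=[-0.0642] v=[-3.0120]
Step 18: x=[-0.3038] v=[-2.3962]
Step 19: x=[-0.4767] v=[-1.7289]
Step 20: x=[-0.5791] v=[-1.0244]
Step 21: x=[-0.6089] v=[-0.2979]
Step 22: x=[-0.5654] v=[0.4350]
First v>=0 after going negative at step 22, time=2.2000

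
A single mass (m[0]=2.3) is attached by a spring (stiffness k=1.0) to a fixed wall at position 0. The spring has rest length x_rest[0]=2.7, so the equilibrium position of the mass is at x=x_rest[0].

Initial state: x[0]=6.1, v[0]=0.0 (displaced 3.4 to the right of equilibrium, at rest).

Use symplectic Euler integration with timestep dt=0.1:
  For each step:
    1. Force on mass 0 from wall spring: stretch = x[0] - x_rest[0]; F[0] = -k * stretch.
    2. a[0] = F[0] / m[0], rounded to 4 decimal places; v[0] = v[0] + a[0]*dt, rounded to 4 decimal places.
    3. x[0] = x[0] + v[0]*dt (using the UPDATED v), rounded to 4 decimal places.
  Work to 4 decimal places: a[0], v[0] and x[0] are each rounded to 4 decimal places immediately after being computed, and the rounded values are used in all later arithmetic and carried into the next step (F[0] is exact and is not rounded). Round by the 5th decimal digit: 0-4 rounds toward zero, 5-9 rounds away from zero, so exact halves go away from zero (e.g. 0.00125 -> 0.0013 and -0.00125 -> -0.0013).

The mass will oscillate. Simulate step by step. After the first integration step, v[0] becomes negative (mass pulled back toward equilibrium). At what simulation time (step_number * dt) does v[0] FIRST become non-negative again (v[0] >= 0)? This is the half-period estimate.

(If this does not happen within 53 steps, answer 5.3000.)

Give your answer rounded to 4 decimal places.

Step 0: x=[6.1000] v=[0.0000]
Step 1: x=[6.0852] v=[-0.1478]
Step 2: x=[6.0557] v=[-0.2950]
Step 3: x=[6.0116] v=[-0.4409]
Step 4: x=[5.9531] v=[-0.5849]
Step 5: x=[5.8805] v=[-0.7263]
Step 6: x=[5.7940] v=[-0.8646]
Step 7: x=[5.6941] v=[-0.9991]
Step 8: x=[5.5812] v=[-1.1293]
Step 9: x=[5.4557] v=[-1.2546]
Step 10: x=[5.3183] v=[-1.3744]
Step 11: x=[5.1695] v=[-1.4882]
Step 12: x=[5.0099] v=[-1.5956]
Step 13: x=[4.8403] v=[-1.6960]
Step 14: x=[4.6614] v=[-1.7891]
Step 15: x=[4.4740] v=[-1.8744]
Step 16: x=[4.2789] v=[-1.9515]
Step 17: x=[4.0769] v=[-2.0202]
Step 18: x=[3.8689] v=[-2.0801]
Step 19: x=[3.6558] v=[-2.1309]
Step 20: x=[3.4386] v=[-2.1725]
Step 21: x=[3.2181] v=[-2.2046]
Step 22: x=[2.9954] v=[-2.2271]
Step 23: x=[2.7714] v=[-2.2399]
Step 24: x=[2.5471] v=[-2.2430]
Step 25: x=[2.3235] v=[-2.2364]
Step 26: x=[2.1015] v=[-2.2200]
Step 27: x=[1.8821] v=[-2.1940]
Step 28: x=[1.6663] v=[-2.1584]
Step 29: x=[1.4550] v=[-2.1135]
Step 30: x=[1.2491] v=[-2.0594]
Step 31: x=[1.0495] v=[-1.9963]
Step 32: x=[0.8571] v=[-1.9245]
Step 33: x=[0.6727] v=[-1.8444]
Step 34: x=[0.4971] v=[-1.7563]
Step 35: x=[0.3311] v=[-1.6605]
Step 36: x=[0.1754] v=[-1.5575]
Step 37: x=[0.0306] v=[-1.4477]
Step 38: x=[-0.1026] v=[-1.3316]
Step 39: x=[-0.2236] v=[-1.2098]
Step 40: x=[-0.3319] v=[-1.0827]
Step 41: x=[-0.4270] v=[-0.9509]
Step 42: x=[-0.5085] v=[-0.8149]
Step 43: x=[-0.5760] v=[-0.6754]
Step 44: x=[-0.6293] v=[-0.5330]
Step 45: x=[-0.6681] v=[-0.3883]
Step 46: x=[-0.6923] v=[-0.2419]
Step 47: x=[-0.7017] v=[-0.0944]
Step 48: x=[-0.6964] v=[0.0535]
First v>=0 after going negative at step 48, time=4.8000

Answer: 4.8000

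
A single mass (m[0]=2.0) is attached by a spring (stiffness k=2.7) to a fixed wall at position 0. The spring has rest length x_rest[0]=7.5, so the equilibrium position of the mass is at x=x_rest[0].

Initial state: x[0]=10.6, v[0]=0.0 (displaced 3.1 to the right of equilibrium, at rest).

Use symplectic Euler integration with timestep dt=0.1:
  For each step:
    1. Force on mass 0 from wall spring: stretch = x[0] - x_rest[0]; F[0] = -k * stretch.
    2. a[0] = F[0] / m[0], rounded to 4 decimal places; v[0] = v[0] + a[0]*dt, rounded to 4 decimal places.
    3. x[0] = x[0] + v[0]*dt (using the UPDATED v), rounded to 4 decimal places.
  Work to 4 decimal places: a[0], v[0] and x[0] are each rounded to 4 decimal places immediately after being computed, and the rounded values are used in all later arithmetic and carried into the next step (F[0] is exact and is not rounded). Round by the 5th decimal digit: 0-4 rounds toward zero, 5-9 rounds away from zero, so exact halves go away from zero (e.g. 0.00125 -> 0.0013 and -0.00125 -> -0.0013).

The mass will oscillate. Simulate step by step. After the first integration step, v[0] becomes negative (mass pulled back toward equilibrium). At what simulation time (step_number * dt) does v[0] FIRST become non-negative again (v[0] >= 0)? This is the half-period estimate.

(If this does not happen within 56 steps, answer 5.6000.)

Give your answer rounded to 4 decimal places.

Answer: 2.8000

Derivation:
Step 0: x=[10.6000] v=[0.0000]
Step 1: x=[10.5582] v=[-0.4185]
Step 2: x=[10.4751] v=[-0.8314]
Step 3: x=[10.3518] v=[-1.2330]
Step 4: x=[10.1900] v=[-1.6180]
Step 5: x=[9.9919] v=[-1.9812]
Step 6: x=[9.7601] v=[-2.3176]
Step 7: x=[9.4978] v=[-2.6227]
Step 8: x=[9.2086] v=[-2.8924]
Step 9: x=[8.8963] v=[-3.1231]
Step 10: x=[8.5651] v=[-3.3116]
Step 11: x=[8.2196] v=[-3.4554]
Step 12: x=[7.8643] v=[-3.5526]
Step 13: x=[7.5041] v=[-3.6018]
Step 14: x=[7.1439] v=[-3.6024]
Step 15: x=[6.7885] v=[-3.5543]
Step 16: x=[6.4427] v=[-3.4583]
Step 17: x=[6.1111] v=[-3.3156]
Step 18: x=[5.7983] v=[-3.1281]
Step 19: x=[5.5085] v=[-2.8984]
Step 20: x=[5.2455] v=[-2.6296]
Step 21: x=[5.0130] v=[-2.3252]
Step 22: x=[4.8141] v=[-1.9895]
Step 23: x=[4.6514] v=[-1.6269]
Step 24: x=[4.5272] v=[-1.2423]
Step 25: x=[4.4431] v=[-0.8410]
Step 26: x=[4.4003] v=[-0.4283]
Step 27: x=[4.3993] v=[-0.0098]
Step 28: x=[4.4402] v=[0.4088]
First v>=0 after going negative at step 28, time=2.8000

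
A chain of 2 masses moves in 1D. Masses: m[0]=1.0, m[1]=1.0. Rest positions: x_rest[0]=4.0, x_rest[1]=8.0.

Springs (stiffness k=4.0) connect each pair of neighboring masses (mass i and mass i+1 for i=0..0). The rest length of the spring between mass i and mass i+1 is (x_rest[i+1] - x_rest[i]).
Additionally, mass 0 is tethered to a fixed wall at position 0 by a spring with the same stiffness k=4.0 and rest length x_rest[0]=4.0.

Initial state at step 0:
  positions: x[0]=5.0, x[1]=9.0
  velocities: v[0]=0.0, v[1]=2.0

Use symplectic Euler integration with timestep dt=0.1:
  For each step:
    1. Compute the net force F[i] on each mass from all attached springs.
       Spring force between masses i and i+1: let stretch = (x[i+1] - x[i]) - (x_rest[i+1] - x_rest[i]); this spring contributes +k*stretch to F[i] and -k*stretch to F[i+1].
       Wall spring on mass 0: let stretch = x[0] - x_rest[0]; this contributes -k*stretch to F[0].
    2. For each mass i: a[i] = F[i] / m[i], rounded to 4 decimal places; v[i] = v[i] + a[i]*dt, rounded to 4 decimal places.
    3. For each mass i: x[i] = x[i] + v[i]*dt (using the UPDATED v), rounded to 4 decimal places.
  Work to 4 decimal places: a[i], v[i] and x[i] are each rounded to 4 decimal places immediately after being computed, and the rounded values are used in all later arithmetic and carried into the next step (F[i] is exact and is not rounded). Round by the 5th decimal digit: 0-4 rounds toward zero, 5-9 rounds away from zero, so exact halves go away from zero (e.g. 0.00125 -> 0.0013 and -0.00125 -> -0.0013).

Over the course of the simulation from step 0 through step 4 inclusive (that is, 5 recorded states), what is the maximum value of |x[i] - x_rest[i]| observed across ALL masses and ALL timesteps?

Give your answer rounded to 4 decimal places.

Answer: 1.7011

Derivation:
Step 0: x=[5.0000 9.0000] v=[0.0000 2.0000]
Step 1: x=[4.9600 9.2000] v=[-0.4000 2.0000]
Step 2: x=[4.8912 9.3904] v=[-0.6880 1.9040]
Step 3: x=[4.8067 9.5608] v=[-0.8448 1.7043]
Step 4: x=[4.7201 9.7011] v=[-0.8658 1.4027]
Max displacement = 1.7011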